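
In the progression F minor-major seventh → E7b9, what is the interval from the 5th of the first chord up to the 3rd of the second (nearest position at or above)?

augmented fifth

F minor-major seventh has C as its 5th, and E7b9 has G# as its 3rd.
From C to G#: 8 semitones over a fifth = augmented.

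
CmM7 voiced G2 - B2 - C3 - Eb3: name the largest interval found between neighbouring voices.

Adjacent intervals: G2→B2 = major third; B2→C3 = minor second; C3→Eb3 = minor third.
The largest is G2 to B2, a major third (4 semitones).

M3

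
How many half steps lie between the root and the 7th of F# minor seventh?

10

Spelling the chord: F#-A-C#-E.
F# to E is a minor seventh: 10 semitones.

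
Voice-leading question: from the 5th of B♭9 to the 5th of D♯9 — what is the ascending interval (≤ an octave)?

The 5th of B♭9 is F; the 5th of D♯9 is A♯.
3 letter names make it a third; at 5 semitones (a half step wider than major) the quality is augmented.

augmented third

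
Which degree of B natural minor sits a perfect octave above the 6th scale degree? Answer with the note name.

G

The scale is B C# D E F# G A.
The 6th scale degree is G; a perfect octave above that is G — scale degree 6.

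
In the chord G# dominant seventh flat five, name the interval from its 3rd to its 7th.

diminished fifth

G# dominant seventh flat five: G#-B#-D-F#.
3rd = B#; 7th = F#.
5 letter names make it a fifth; at 6 semitones (a half step narrower than perfect) the quality is diminished.
This 3–7 tritone is the characteristic tension at the heart of the dominant sound.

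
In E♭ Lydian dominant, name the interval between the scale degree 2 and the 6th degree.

perfect 5th

Spelling E♭ Lydian dominant: E♭ F G A B♭ C D♭.
Scale degree 2 = F; 6th degree = C.
F up to C spans 5 letter names and 7 semitones — a perfect fifth.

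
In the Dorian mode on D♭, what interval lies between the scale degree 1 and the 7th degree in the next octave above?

minor 14th

The scale runs D♭ E♭ F♭ G♭ A♭ B♭ C♭.
That puts D♭ below C♭.
D♭ up to C♭ is 22 semitones, a half step narrower than a major fourteenth, so the interval is minor.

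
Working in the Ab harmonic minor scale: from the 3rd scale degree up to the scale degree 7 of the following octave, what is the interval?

Spelling the Ab harmonic minor scale: Ab Bb Cb Db Eb Fb G.
That puts Cb below G.
Cb up to G is 20 semitones, a half step wider than a perfect twelfth, so the interval is augmented.

augmented twelfth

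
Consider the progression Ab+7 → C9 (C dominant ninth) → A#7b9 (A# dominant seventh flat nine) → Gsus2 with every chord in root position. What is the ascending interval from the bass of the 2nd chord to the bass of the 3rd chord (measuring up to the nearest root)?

The roots are C and A#.
C up to A# is 10 semitones, a half step wider than a major sixth, so the interval is augmented.

augmented sixth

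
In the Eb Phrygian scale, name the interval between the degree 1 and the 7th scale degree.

The scale runs Eb Fb Gb Ab Bb Cb Db.
Degree 1 = Eb; 7th scale degree = Db.
Eb up to Db is 10 semitones, a half step narrower than a major seventh, so the interval is minor.

minor 7th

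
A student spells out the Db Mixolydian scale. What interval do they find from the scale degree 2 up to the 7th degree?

minor 6th

The scale runs Db Eb F Gb Ab Bb Cb.
The scale degree 2 is Eb and the 7th scale degree is Cb.
Eb up to Cb is 8 semitones, a half step narrower than a major sixth, so the interval is minor.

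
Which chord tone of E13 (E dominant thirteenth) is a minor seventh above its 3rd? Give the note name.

E13: E-G#-B-D-F#-C#.
The 3rd is G#. A minor seventh above G# is F#.
F# is the chord's 9th.

F#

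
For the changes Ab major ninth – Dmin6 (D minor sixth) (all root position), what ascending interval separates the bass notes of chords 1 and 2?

The roots are Ab and D.
From Ab to D: 6 semitones over a fourth = augmented.

augmented fourth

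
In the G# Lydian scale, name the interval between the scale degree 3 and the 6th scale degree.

perfect fourth

The scale runs G# A# B# C## D# E# F##.
That puts B# below E#.
Counting 4 letters and 5 half steps from B# gives a perfect fourth.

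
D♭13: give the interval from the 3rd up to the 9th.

minor seventh

D♭ dominant thirteenth: D♭-F-A♭-C♭-E♭-B♭.
The 3rd is F and the 9th is E♭.
7 letter names make it a seventh; at 10 semitones (a half step narrower than major) the quality is minor.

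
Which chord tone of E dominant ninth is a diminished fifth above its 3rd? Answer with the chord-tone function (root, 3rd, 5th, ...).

E9 (E dominant ninth) is spelled E G# B D F#.
The 3rd is G#. A diminished fifth above G# is D.
D is the chord's 7th.

7th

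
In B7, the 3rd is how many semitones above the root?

4

The chord tones of B dominant seventh are B D# F# A.
B to D# is a major third: 4 semitones.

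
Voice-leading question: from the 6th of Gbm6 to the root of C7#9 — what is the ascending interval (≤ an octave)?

major sixth

Gbm6 has Eb as its 6th, and C7#9 has C as its root.
Counting 6 letters and 9 half steps from Eb gives a major sixth.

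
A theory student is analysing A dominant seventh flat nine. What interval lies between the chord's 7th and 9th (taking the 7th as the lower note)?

minor third

A7b9 (A dominant seventh flat nine) is spelled A–C#–E–G–Bb.
So we need the interval from G up to Bb.
G up to Bb is 3 semitones, a half step narrower than a major third, so the interval is minor.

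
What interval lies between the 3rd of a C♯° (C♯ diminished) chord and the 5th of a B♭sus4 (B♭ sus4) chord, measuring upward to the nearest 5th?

minor second

C♯° (C♯ diminished) has E as its 3rd, and B♭sus4 (B♭ sus4) has F as its 5th.
From E to F: 1 semitone over a second = minor.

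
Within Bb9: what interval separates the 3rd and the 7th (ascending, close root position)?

The chord tones of Bb9 (Bb dominant ninth) are Bb D F Ab C.
So we need the interval from D up to Ab.
From D to Ab: 6 semitones over a fifth = diminished.

diminished fifth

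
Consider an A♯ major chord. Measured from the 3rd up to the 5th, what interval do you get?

The chord tones of A♯ major are A♯-C𝄪-E♯.
That puts C𝄪 below E♯.
From C𝄪 to E♯: 3 semitones over a third = minor.

minor third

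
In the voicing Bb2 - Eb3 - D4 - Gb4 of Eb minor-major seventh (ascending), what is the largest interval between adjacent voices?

M7

Adjacent intervals: Bb2→Eb3 = perfect fourth; Eb3→D4 = major seventh; D4→Gb4 = diminished fourth.
The largest is Eb3 to D4, a major seventh (11 semitones).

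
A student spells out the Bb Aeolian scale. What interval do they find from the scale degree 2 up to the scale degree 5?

perfect fourth

Bb natural minor: Bb C Db Eb F Gb Ab.
The scale degree 2 is C and the degree 5 is F.
From C to F is 5 semitones, exactly the perfect fourth.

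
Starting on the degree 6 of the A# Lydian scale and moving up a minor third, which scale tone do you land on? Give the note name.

The scale is A# B# C## D## E# F## G##.
The degree 6 is F##; a minor third above that is A# — scale degree 1.

A#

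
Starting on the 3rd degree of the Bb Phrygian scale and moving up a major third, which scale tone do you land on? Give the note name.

The scale is Bb Cb Db Eb F Gb Ab.
The 3rd degree is Db; a major third above that is F — scale degree 5.

F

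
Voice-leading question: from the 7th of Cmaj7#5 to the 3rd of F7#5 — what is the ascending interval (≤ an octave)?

minor seventh

Cmaj7#5 has B as its 7th, and F7#5 has A as its 3rd.
B up to A is 10 semitones, a half step narrower than a major seventh, so the interval is minor.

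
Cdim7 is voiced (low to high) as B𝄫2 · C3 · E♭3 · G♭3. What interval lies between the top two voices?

minor third

Those voices are E♭3 and G♭3.
From E♭ to G♭: 3 semitones over a third = minor.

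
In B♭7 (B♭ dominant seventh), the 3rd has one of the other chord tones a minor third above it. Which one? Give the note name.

Spelling the chord: B♭-D-F-A♭.
The 3rd is D. A minor third above D is F.
F is the chord's 5th.

F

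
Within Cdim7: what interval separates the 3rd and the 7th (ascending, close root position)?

diminished 5th

Spelling the chord: C–Eb–Gb–Bbb.
So we need the interval from Eb up to Bbb.
5 letter names make it a fifth; at 6 semitones (a half step narrower than perfect) the quality is diminished.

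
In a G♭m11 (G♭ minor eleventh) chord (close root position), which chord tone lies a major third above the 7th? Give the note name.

Ab

G♭m11: G♭, B𝄫, D♭, F♭, A♭, C♭.
The 7th is F♭. A major third above F♭ is A♭.
A♭ is the chord's 9th.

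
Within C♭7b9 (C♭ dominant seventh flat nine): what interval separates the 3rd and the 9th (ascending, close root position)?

The chord tones of C♭7b9 (C♭ dominant seventh flat nine) are C♭–E♭–G♭–B𝄫–D𝄫.
3rd = E♭; 9th = D𝄫.
E♭ up to D𝄫 is 9 semitones, a whole step narrower than a major seventh, so the interval is diminished.

diminished seventh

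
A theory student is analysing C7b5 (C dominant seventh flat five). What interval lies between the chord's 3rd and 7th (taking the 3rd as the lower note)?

d5

C7b5 is spelled C-E-G♭-B♭.
So we need the interval from E up to B♭.
E up to B♭ is 6 semitones, a half step narrower than a perfect fifth, so the interval is diminished.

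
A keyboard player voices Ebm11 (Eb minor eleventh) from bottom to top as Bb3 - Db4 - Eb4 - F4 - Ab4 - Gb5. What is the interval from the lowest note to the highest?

minor 13th

The outer voices are Bb3 and Gb5.
13 letter names make it a thirteenth; at 20 semitones (a half step narrower than major) the quality is minor.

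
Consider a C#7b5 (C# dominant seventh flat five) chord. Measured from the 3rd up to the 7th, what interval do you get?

C#7b5: C#–E#–G–B.
That puts E# below B.
5 letter names make it a fifth; at 6 semitones (a half step narrower than perfect) the quality is diminished.
This 3–7 tritone is the characteristic tension at the heart of the dominant sound.

diminished fifth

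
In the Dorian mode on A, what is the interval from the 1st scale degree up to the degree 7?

minor seventh

A dorian: A B C D E F♯ G.
1st scale degree = A; 7th scale degree = G.
A up to G is 10 semitones, a half step narrower than a major seventh, so the interval is minor.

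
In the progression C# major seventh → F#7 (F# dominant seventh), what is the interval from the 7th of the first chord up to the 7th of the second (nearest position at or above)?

d4

C# major seventh has B# as its 7th, and F#7 (F# dominant seventh) has E as its 7th.
From B# to E: 4 semitones over a fourth = diminished.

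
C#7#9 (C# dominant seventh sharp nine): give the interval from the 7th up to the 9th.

Spelling the chord: C#-E#-G#-B-D##.
7th = B; 9th = D##.
B up to D## is 5 semitones, a half step wider than a major third, so the interval is augmented.

augmented third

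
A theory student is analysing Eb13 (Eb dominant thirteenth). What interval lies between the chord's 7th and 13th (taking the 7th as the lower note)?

major seventh

Eb13: Eb, G, Bb, Db, F, C.
So we need the interval from Db up to C.
From Db to C is 11 semitones, exactly the major seventh.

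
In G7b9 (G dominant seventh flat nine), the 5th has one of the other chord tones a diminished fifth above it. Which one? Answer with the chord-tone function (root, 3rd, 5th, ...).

The chord tones of G7b9 are G, B, D, F, A♭.
The 5th is D. A diminished fifth above D is A♭.
A♭ is the chord's 9th.

9th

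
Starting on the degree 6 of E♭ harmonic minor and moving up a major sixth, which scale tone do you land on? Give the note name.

Ab

The scale is E♭ F G♭ A♭ B♭ C♭ D.
The degree 6 is C♭; a major sixth above that is A♭ — scale degree 4.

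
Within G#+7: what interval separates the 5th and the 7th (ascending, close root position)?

diminished 3rd

The chord tones of G#aug7 are G# B# D## F#.
So we need the interval from D## up to F#.
3 letter names make it a third; at 2 semitones (a whole step narrower than major) the quality is diminished.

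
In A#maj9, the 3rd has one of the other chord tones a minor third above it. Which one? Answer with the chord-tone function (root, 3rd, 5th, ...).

5th

A#maj9 (A# major ninth): A# C## E# G## B#.
The 3rd is C##. A minor third above C## is E#.
E# is the chord's 5th.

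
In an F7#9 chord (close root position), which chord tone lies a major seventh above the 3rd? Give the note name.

G#

Spelling the chord: F–A–C–Eb–G#.
The 3rd is A. A major seventh above A is G#.
G# is the chord's 9th.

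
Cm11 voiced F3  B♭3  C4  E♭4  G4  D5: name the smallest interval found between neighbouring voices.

M2

Adjacent intervals: F3→B♭3 = perfect fourth; B♭3→C4 = major second; C4→E♭4 = minor third; E♭4→G4 = major third; G4→D5 = perfect fifth.
The smallest is B♭3 to C4, a major second (2 semitones).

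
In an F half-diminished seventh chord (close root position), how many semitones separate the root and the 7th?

Fø (F half-diminished seventh) is spelled F-Ab-Cb-Eb.
F to Eb is a minor seventh: 10 semitones.

10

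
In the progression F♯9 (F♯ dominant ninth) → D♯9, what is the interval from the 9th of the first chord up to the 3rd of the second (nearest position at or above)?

F♯9 (F♯ dominant ninth) has G♯ as its 9th, and D♯9 has F𝄪 as its 3rd.
From G♯ to F𝄪 is 11 semitones, exactly the major seventh.

major seventh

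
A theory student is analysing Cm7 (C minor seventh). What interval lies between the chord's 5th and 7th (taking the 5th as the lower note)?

m3

Cm7: C Eb G Bb.
5th = G; 7th = Bb.
G up to Bb is 3 semitones, a half step narrower than a major third, so the interval is minor.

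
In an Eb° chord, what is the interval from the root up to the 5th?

Ebdim: Eb Gb Bbb.
Root = Eb; 5th = Bbb.
From Eb to Bbb: 6 semitones over a fifth = diminished.

diminished 5th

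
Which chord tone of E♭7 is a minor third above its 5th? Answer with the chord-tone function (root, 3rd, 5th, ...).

7th

E♭7 is spelled E♭–G–B♭–D♭.
The 5th is B♭. A minor third above B♭ is D♭.
D♭ is the chord's 7th.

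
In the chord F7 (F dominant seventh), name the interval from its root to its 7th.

The chord tones of F7 (F dominant seventh) are F A C Eb.
That puts F below Eb.
F up to Eb is 10 semitones, a half step narrower than a major seventh, so the interval is minor.

minor seventh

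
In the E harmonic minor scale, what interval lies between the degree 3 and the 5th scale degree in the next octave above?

major 10th

Spelling the E harmonic minor scale: E F♯ G A B C D♯.
So we need the interval from G up to B.
From G to B is 16 semitones, exactly the major tenth.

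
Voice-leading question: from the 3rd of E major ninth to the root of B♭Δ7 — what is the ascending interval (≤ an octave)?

diminished 3rd

The 3rd of E major ninth is G♯; the root of B♭Δ7 is B♭.
G♯ up to B♭ is 2 semitones, a whole step narrower than a major third, so the interval is diminished.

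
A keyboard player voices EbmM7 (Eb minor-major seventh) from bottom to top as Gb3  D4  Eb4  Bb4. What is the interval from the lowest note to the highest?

The outer voices are Gb3 and Bb4.
From Gb to Bb is 16 semitones, exactly the major tenth.

major 10th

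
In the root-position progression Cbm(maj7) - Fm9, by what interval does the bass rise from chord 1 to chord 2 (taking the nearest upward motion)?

The roots are Cb and F.
4 letter names make it a fourth; at 6 semitones (a half step wider than perfect) the quality is augmented.

augmented 4th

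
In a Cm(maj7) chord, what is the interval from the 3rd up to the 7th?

augmented fifth

CmM7 is spelled C, Eb, G, B.
3rd = Eb; 7th = B.
Eb up to B is 8 semitones, a half step wider than a perfect fifth, so the interval is augmented.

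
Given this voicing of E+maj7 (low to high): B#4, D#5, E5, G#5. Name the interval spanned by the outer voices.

The outer voices are B#4 and G#5.
B# up to G# is 8 semitones, a half step narrower than a major sixth, so the interval is minor.

minor sixth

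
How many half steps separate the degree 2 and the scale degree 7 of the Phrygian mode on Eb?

9

The scale is Eb Fb Gb Ab Bb Cb Db.
Fb up to Db is a major sixth — 9 semitones.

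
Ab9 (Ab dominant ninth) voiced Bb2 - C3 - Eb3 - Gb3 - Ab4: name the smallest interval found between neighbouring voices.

major 2nd

Adjacent intervals: Bb2→C3 = major second; C3→Eb3 = minor third; Eb3→Gb3 = minor third; Gb3→Ab4 = major ninth.
The smallest is Bb2 to C3, a major second (2 semitones).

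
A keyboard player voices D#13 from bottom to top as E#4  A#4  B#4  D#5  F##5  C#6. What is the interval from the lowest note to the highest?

minor 13th

The outer voices are E#4 and C#6.
From E# to C#: 20 semitones over a thirteenth = minor.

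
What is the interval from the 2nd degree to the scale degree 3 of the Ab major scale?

major second

Spelling the Ab major scale: Ab Bb C Db Eb F G.
That puts Bb below C.
Counting 2 letters and 2 half steps from Bb gives a major second.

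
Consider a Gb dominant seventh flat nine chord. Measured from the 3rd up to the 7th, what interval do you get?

Gb dominant seventh flat nine is spelled Gb, Bb, Db, Fb, Abb.
That puts Bb below Fb.
From Bb to Fb: 6 semitones over a fifth = diminished.
That tritone between 3rd and 7th is what gives the dominant seventh its pull toward resolution.

diminished fifth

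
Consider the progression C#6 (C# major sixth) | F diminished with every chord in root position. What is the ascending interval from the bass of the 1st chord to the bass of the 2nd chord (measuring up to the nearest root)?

diminished fourth

The roots are C# and F.
From C# to F: 4 semitones over a fourth = diminished.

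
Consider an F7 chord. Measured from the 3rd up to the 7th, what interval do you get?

Spelling the chord: F–A–C–Eb.
The 3rd is A and the 7th is Eb.
From A to Eb: 6 semitones over a fifth = diminished.

diminished 5th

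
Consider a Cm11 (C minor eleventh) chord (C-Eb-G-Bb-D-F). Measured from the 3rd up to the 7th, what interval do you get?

So we need the interval from Eb up to Bb.
From Eb to Bb is 7 semitones, exactly the perfect fifth.

perfect 5th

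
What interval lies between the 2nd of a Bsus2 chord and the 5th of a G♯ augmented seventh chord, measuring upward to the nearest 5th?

A2

Bsus2 has C♯ as its 2nd, and G♯ augmented seventh has D𝄪 as its 5th.
From C♯ to D𝄪: 3 semitones over a second = augmented.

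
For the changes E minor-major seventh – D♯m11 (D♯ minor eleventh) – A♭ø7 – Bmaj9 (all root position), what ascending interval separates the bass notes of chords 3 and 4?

augmented second

The roots are A♭ and B.
From A♭ to B: 3 semitones over a second = augmented.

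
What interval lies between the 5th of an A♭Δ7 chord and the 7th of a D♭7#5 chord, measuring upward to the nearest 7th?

A♭Δ7 has E♭ as its 5th, and D♭7#5 has C♭ as its 7th.
6 letter names make it a sixth; at 8 semitones (a half step narrower than major) the quality is minor.

minor sixth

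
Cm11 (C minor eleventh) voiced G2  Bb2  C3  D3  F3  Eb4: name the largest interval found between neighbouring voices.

Adjacent intervals: G2→Bb2 = minor third; Bb2→C3 = major second; C3→D3 = major second; D3→F3 = minor third; F3→Eb4 = minor seventh.
The largest is F3 to Eb4, a minor seventh (10 semitones).

minor seventh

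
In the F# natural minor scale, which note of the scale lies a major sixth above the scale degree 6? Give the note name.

B

The scale is F# G# A B C# D E.
The scale degree 6 is D; a major sixth above that is B — scale degree 4.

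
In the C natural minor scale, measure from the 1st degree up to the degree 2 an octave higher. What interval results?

major ninth

C natural minor: C D Eb F G Ab Bb.
1st degree = C; degree 2 (up an octave) = D.
Counting 9 letters and 14 half steps from C gives a major ninth.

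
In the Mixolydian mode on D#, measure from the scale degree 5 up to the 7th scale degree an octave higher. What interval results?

D# mixolydian: D# E# F## G# A# B# C#.
That puts A# below C#.
From A# to C#: 15 semitones over a tenth = minor.

minor tenth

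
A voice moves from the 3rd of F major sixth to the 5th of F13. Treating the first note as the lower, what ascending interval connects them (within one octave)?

F major sixth has A as its 3rd, and F13 has C as its 5th.
From A to C: 3 semitones over a third = minor.

m3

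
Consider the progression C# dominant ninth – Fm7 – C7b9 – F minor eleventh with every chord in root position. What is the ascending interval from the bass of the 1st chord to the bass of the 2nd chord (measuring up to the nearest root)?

The roots are C# and F.
4 letter names make it a fourth; at 4 semitones (a half step narrower than perfect) the quality is diminished.

diminished fourth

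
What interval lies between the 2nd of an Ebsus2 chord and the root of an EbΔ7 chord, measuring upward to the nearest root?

minor 7th

The 2nd of Ebsus2 is F; the root of EbΔ7 is Eb.
F up to Eb is 10 semitones, a half step narrower than a major seventh, so the interval is minor.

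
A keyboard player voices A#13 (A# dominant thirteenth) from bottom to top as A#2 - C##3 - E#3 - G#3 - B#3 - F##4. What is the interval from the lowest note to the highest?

The outer voices are A#2 and F##4.
A# up to F## spans 13 letter names and 21 semitones — a major thirteenth.

major 13th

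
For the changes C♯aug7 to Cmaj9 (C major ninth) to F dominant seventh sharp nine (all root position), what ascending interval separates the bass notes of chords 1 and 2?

The roots are C♯ and C.
8 letter names make it an octave; at 11 semitones (a half step narrower than perfect) the quality is diminished.

diminished octave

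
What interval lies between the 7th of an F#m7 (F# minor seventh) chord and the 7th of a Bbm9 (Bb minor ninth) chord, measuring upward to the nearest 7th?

The 7th of F#m7 (F# minor seventh) is E; the 7th of Bbm9 (Bb minor ninth) is Ab.
4 letter names make it a fourth; at 4 semitones (a half step narrower than perfect) the quality is diminished.

diminished fourth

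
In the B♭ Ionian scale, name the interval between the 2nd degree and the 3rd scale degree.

B♭ major: B♭ C D E♭ F G A.
2nd degree = C; degree 3 = D.
C up to D spans 2 letter names and 2 semitones — a major second.

M2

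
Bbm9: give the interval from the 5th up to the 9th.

perfect fifth

Bb minor ninth is spelled Bb Db F Ab C.
The 5th is F and the 9th is C.
Counting 5 letters and 7 half steps from F gives a perfect fifth.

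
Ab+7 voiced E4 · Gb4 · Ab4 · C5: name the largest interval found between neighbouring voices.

major third

Adjacent intervals: E4→Gb4 = diminished third; Gb4→Ab4 = major second; Ab4→C5 = major third.
The largest is Ab4 to C5, a major third (4 semitones).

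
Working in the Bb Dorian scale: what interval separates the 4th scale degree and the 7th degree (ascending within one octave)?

P4

Bb dorian: Bb C Db Eb F G Ab.
That puts Eb below Ab.
Counting 4 letters and 5 half steps from Eb gives a perfect fourth.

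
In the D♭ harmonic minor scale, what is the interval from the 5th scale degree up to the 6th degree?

m2

D♭ harmonic minor: D♭ E♭ F♭ G♭ A♭ B𝄫 C.
So we need the interval from A♭ up to B𝄫.
From A♭ to B𝄫: 1 semitone over a second = minor.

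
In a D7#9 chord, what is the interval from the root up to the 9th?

augmented ninth

D7#9 (D dominant seventh sharp nine): D-F♯-A-C-E♯.
Root = D; 9th = E♯.
From D to E♯: 15 semitones over a ninth = augmented.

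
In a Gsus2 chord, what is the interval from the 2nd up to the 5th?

Spelling the chord: G, A, D.
That puts A below D.
A up to D spans 4 letter names and 5 semitones — a perfect fourth.

perfect fourth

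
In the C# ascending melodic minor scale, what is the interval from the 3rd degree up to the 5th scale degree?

major third

Spelling the C# ascending melodic minor scale: C# D# E F# G# A# B#.
3rd degree = E; 5th degree = G#.
E up to G# spans 3 letter names and 4 semitones — a major third.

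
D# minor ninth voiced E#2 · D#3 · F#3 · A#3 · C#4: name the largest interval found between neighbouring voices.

m7

Adjacent intervals: E#2→D#3 = minor seventh; D#3→F#3 = minor third; F#3→A#3 = major third; A#3→C#4 = minor third.
The largest is E#2 to D#3, a minor seventh (10 semitones).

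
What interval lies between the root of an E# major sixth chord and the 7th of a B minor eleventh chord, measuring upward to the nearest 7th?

E# major sixth has E# as its root, and B minor eleventh has A as its 7th.
4 letter names make it a fourth; at 4 semitones (a half step narrower than perfect) the quality is diminished.

diminished 4th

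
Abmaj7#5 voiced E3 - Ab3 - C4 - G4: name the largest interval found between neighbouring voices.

Adjacent intervals: E3→Ab3 = diminished fourth; Ab3→C4 = major third; C4→G4 = perfect fifth.
The largest is C4 to G4, a perfect fifth (7 semitones).

P5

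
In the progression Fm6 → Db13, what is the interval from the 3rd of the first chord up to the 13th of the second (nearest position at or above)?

The 3rd of Fm6 is Ab; the 13th of Db13 is Bb.
From Ab to Bb is 2 semitones, exactly the major second.

M2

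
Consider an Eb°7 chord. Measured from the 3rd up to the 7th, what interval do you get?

diminished fifth

Ebdim7 (Eb diminished seventh): Eb–Gb–Bbb–Dbb.
3rd = Gb; 7th = Dbb.
Gb up to Dbb is 6 semitones, a half step narrower than a perfect fifth, so the interval is diminished.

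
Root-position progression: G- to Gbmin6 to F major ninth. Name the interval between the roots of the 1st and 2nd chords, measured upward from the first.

diminished 8th

The roots are G and Gb.
From G to Gb: 11 semitones over an octave = diminished.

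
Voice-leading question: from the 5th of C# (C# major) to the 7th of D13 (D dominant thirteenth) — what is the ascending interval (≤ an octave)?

diminished fourth

The 5th of C# (C# major) is G#; the 7th of D13 (D dominant thirteenth) is C.
G# up to C is 4 semitones, a half step narrower than a perfect fourth, so the interval is diminished.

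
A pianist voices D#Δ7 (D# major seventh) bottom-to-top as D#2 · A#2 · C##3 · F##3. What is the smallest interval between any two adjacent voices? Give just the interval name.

Adjacent intervals: D#2→A#2 = perfect fifth; A#2→C##3 = major third; C##3→F##3 = perfect fourth.
The smallest is A#2 to C##3, a major third (4 semitones).

major 3rd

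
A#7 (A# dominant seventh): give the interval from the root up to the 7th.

The chord tones of A# dominant seventh are A#-C##-E#-G#.
Root = A#; 7th = G#.
7 letter names make it a seventh; at 10 semitones (a half step narrower than major) the quality is minor.

minor seventh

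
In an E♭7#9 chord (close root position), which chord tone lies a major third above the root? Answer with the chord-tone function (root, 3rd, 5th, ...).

3rd

E♭7#9 (E♭ dominant seventh sharp nine) is spelled E♭–G–B♭–D♭–F♯.
The root is E♭. A major third above E♭ is G.
G is the chord's 3rd.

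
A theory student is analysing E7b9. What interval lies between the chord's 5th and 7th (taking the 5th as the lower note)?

m3

E dominant seventh flat nine is spelled E-G♯-B-D-F.
The 5th is B and the 7th is D.
3 letter names make it a third; at 3 semitones (a half step narrower than major) the quality is minor.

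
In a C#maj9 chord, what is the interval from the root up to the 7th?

C#maj9 (C# major ninth) is spelled C# E# G# B# D#.
Root = C#; 7th = B#.
C# up to B# spans 7 letter names and 11 semitones — a major seventh.

major seventh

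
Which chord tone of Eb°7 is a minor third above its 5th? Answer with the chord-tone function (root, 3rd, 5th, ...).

The chord tones of Eb°7 (Eb diminished seventh) are Eb–Gb–Bbb–Dbb.
The 5th is Bbb. A minor third above Bbb is Dbb.
Dbb is the chord's 7th.

7th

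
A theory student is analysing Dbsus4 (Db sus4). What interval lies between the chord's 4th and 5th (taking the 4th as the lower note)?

Spelling the chord: Db–Gb–Ab.
That puts Gb below Ab.
Gb up to Ab spans 2 letter names and 2 semitones — a major second.

major second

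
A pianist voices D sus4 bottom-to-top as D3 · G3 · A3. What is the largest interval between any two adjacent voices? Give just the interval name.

P4

Adjacent intervals: D3→G3 = perfect fourth; G3→A3 = major second.
The largest is D3 to G3, a perfect fourth (5 semitones).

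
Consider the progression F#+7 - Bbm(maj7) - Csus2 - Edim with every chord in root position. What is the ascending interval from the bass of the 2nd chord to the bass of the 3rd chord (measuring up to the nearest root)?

major second

The roots are Bb and C.
From Bb to C is 2 semitones, exactly the major second.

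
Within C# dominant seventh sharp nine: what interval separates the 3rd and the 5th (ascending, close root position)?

minor third

C# dominant seventh sharp nine: C#, E#, G#, B, D##.
So we need the interval from E# up to G#.
3 letter names make it a third; at 3 semitones (a half step narrower than major) the quality is minor.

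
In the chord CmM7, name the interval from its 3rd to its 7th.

CmM7 is spelled C, Eb, G, B.
So we need the interval from Eb up to B.
Eb up to B is 8 semitones, a half step wider than a perfect fifth, so the interval is augmented.

augmented 5th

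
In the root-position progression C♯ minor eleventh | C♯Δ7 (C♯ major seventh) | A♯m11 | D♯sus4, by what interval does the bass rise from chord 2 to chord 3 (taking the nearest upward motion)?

The roots are C♯ and A♯.
Counting 6 letters and 9 half steps from C♯ gives a major sixth.

major sixth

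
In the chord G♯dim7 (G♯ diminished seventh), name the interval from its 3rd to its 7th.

d5

The chord tones of G♯ diminished seventh are G♯–B–D–F.
3rd = B; 7th = F.
From B to F: 6 semitones over a fifth = diminished.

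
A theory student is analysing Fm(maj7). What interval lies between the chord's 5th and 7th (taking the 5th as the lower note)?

major 3rd

Fm(maj7) is spelled F-A♭-C-E.
So we need the interval from C up to E.
From C to E is 4 semitones, exactly the major third.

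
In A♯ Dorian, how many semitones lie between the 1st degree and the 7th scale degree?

10

The scale is A♯ B♯ C♯ D♯ E♯ F𝄪 G♯.
A♯ up to G♯ is a minor seventh — 10 semitones.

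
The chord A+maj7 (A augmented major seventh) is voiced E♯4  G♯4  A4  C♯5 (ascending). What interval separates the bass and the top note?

minor sixth

The outer voices are E♯4 and C♯5.
6 letter names make it a sixth; at 8 semitones (a half step narrower than major) the quality is minor.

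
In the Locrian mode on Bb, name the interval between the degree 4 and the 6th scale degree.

minor third

Spelling the Locrian mode on Bb: Bb Cb Db Eb Fb Gb Ab.
That puts Eb below Gb.
From Eb to Gb: 3 semitones over a third = minor.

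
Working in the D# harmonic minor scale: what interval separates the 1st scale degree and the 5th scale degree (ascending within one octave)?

The scale runs D# E# F# G# A# B C##.
1st scale degree = D#; 5th degree = A#.
D# up to A# spans 5 letter names and 7 semitones — a perfect fifth.

perfect fifth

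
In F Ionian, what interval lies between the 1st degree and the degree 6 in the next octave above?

major thirteenth

F major: F G A Bb C D E.
That puts F below D.
From F to D is 21 semitones, exactly the major thirteenth.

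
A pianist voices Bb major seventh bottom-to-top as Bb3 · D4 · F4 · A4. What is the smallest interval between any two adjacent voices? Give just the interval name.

minor third

Adjacent intervals: Bb3→D4 = major third; D4→F4 = minor third; F4→A4 = major third.
The smallest is D4 to F4, a minor third (3 semitones).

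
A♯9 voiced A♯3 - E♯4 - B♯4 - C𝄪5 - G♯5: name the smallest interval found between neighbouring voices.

Adjacent intervals: A♯3→E♯4 = perfect fifth; E♯4→B♯4 = perfect fifth; B♯4→C𝄪5 = major second; C𝄪5→G♯5 = diminished fifth.
The smallest is B♯4 to C𝄪5, a major second (2 semitones).

major 2nd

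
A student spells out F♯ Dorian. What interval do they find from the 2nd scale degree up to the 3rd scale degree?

minor second

The scale runs F♯ G♯ A B C♯ D♯ E.
2nd scale degree = G♯; degree 3 = A.
2 letter names make it a second; at 1 semitone (a half step narrower than major) the quality is minor.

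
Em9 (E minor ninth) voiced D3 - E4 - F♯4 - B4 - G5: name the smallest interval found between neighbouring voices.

Adjacent intervals: D3→E4 = major ninth; E4→F♯4 = major second; F♯4→B4 = perfect fourth; B4→G5 = minor sixth.
The smallest is E4 to F♯4, a major second (2 semitones).

major second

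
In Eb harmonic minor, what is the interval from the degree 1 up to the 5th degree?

The scale runs Eb F Gb Ab Bb Cb D.
The degree 1 is Eb and the scale degree 5 is Bb.
From Eb to Bb is 7 semitones, exactly the perfect fifth.

P5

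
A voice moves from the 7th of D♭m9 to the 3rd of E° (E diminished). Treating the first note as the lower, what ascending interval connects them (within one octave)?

The 7th of D♭m9 is C♭; the 3rd of E° (E diminished) is G.
5 letter names make it a fifth; at 8 semitones (a half step wider than perfect) the quality is augmented.

augmented fifth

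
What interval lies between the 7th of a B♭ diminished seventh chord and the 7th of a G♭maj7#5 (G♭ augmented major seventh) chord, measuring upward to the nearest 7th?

augmented sixth

B♭ diminished seventh has A𝄫 as its 7th, and G♭maj7#5 (G♭ augmented major seventh) has F as its 7th.
6 letter names make it a sixth; at 10 semitones (a half step wider than major) the quality is augmented.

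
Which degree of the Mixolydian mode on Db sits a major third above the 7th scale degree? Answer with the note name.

Eb

The scale is Db Eb F Gb Ab Bb Cb.
The 7th scale degree is Cb; a major third above that is Eb — scale degree 2.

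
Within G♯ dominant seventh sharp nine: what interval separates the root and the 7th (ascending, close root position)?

m7

The chord tones of G♯7#9 (G♯ dominant seventh sharp nine) are G♯–B♯–D♯–F♯–A𝄪.
Root = G♯; 7th = F♯.
7 letter names make it a seventh; at 10 semitones (a half step narrower than major) the quality is minor.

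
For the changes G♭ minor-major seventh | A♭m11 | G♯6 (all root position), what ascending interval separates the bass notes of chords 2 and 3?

augmented seventh

The roots are A♭ and G♯.
A♭ up to G♯ is 12 semitones, a half step wider than a major seventh, so the interval is augmented.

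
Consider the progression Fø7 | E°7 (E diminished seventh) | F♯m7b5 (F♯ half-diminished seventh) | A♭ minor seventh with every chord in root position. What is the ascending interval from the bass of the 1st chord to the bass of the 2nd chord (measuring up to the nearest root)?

The roots are F and E.
F up to E spans 7 letter names and 11 semitones — a major seventh.

major seventh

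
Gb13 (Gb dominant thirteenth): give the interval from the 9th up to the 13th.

Gb13 (Gb dominant thirteenth): Gb-Bb-Db-Fb-Ab-Eb.
That puts Ab below Eb.
From Ab to Eb is 7 semitones, exactly the perfect fifth.

P5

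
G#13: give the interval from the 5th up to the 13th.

major 9th

The chord tones of G#13 are G#-B#-D#-F#-A#-E#.
The 5th is D# and the 13th is E#.
From D# to E# is 14 semitones, exactly the major ninth.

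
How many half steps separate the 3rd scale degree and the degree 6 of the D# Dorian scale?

The scale is D# E# F# G# A# B# C#.
F# up to B# is an augmented fourth — 6 semitones.

6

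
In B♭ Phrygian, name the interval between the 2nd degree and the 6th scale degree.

perfect fifth

Spelling B♭ Phrygian: B♭ C♭ D♭ E♭ F G♭ A♭.
That puts C♭ below G♭.
C♭ up to G♭ spans 5 letter names and 7 semitones — a perfect fifth.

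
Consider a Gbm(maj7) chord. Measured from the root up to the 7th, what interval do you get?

major seventh

Gbm(maj7) is spelled Gb–Bbb–Db–F.
That puts Gb below F.
Counting 7 letters and 11 half steps from Gb gives a major seventh.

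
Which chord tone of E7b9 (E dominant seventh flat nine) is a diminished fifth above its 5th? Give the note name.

F

E7b9: E, G#, B, D, F.
The 5th is B. A diminished fifth above B is F.
F is the chord's 9th.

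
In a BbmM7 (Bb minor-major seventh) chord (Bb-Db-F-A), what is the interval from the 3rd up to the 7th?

3rd = Db; 7th = A.
5 letter names make it a fifth; at 8 semitones (a half step wider than perfect) the quality is augmented.

augmented fifth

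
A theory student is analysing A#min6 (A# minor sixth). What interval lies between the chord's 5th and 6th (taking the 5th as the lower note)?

A#min6 (A# minor sixth) is spelled A#, C#, E#, F##.
That puts E# below F##.
E# up to F## spans 2 letter names and 2 semitones — a major second.

major second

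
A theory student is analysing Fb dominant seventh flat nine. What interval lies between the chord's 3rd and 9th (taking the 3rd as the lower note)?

diminished seventh

The chord tones of Fb7b9 are Fb–Ab–Cb–Ebb–Gbb.
3rd = Ab; 9th = Gbb.
Ab up to Gbb is 9 semitones, a whole step narrower than a major seventh, so the interval is diminished.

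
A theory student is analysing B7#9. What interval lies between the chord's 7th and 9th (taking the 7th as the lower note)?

B7#9 is spelled B, D#, F#, A, C##.
That puts A below C##.
3 letter names make it a third; at 5 semitones (a half step wider than major) the quality is augmented.

A3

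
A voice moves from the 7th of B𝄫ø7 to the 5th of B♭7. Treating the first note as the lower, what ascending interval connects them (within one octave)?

A6

B𝄫ø7 has A𝄫 as its 7th, and B♭7 has F as its 5th.
From A𝄫 to F: 10 semitones over a sixth = augmented.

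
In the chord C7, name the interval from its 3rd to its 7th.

diminished fifth

The chord tones of C7 (C dominant seventh) are C E G B♭.
That puts E below B♭.
E up to B♭ is 6 semitones, a half step narrower than a perfect fifth, so the interval is diminished.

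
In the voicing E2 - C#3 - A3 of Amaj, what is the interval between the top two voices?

minor sixth

Those voices are C#3 and A3.
C# up to A is 8 semitones, a half step narrower than a major sixth, so the interval is minor.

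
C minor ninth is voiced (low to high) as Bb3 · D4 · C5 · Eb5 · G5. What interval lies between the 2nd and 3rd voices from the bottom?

minor 7th

Those voices are D4 and C5.
From D to C: 10 semitones over a seventh = minor.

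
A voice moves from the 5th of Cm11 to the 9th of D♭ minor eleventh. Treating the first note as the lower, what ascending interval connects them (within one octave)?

minor sixth

The 5th of Cm11 is G; the 9th of D♭ minor eleventh is E♭.
6 letter names make it a sixth; at 8 semitones (a half step narrower than major) the quality is minor.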